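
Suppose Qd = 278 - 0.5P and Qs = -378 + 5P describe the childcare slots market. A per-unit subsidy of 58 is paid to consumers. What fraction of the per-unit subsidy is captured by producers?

Pre-subsidy: 278 - 0.5P = -378 + 5P gives P* = 1312/11, Q* = 2402/11.
With the rebate, buyers effectively pay Pb = Ps − 58, where Ps is the price sellers receive.
Demand in terms of Ps becomes Qd = 278 − 0.5(Ps − 58) = 307 - 0.5Ps. Setting this equal to supply: 307 - 0.5Ps = -378 + 5Ps, so Ps = 1370/11.
Buyers pay Pb = 1370/11 − 58 = 732/11; Q' = -378 + 5·(1370/11) = 2692/11.
Buyers' price falls by P* − Pb = 1312/11 − 732/11 = 580/11; sellers' price rises by Ps − P* = 1370/11 − 1312/11 = 58/11.
So producers capture (58/11)/58 = 1/11 of each unit of subsidy.

Producer share = 1/11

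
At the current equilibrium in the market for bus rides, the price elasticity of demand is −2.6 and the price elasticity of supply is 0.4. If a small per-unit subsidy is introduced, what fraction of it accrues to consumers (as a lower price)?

For a small subsidy around the equilibrium, the benefit split depends on the relative slopes, which at a point are proportional to the elasticities.
Buyer share = εs/(εs + |εd|) = 0.4/(0.4 + 2.6) = 2/15; seller share = |εd|/(εs + |εd|) = 13/15.

Consumer share = 2/15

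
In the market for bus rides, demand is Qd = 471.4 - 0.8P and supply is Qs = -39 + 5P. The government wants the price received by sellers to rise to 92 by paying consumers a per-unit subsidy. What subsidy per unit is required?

Required subsidy s = 29 per unit

At a seller price of 92, quantity supplied is -39 + 5·92 = 421.
Buyers absorb 421 only when they pay Pb with 471.4 − 0.8·Pb = 421, i.e. Pb = 63.
s = Ps − Pb = 92 − 63 = 29.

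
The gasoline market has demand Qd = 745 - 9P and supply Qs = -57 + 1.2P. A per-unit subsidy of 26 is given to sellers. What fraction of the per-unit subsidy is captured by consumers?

Pre-subsidy: 745 - 9P = -57 + 1.2P gives P* = 4010/51, Q* = 635/17.
With the subsidy, sellers receive Ps = Pb + 26 for each unit, where Pb is the price buyers pay.
Supply in terms of Pb becomes Qs = -57 + 1.2(Pb + 26) = -25.8 + 1.2Pb. Setting this equal to demand: 745 - 9Pb = -25.8 + 1.2Pb, so Pb = 3854/51.
Sellers receive Ps = 3854/51 + 26 = 5180/51; Q' = 745 − 9·(3854/51) = 1103/17.
Buyers' price falls by P* − Pb = 4010/51 − 3854/51 = 52/17; sellers' price rises by Ps − P* = 5180/51 − 4010/51 = 390/17.
So consumers capture (52/17)/26 = 2/17 of each unit of subsidy.

Consumer share = 2/17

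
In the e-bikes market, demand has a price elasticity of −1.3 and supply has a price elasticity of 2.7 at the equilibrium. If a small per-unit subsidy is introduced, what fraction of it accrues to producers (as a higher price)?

For a small subsidy around the equilibrium, the benefit split depends on the relative slopes, which at a point are proportional to the elasticities.
Buyer share = εs/(εs + |εd|) = 2.7/(2.7 + 1.3) = 0.675; seller share = |εd|/(εs + |εd|) = 0.325.
So producers capture 0.325 of the subsidy.

Producer share = 0.325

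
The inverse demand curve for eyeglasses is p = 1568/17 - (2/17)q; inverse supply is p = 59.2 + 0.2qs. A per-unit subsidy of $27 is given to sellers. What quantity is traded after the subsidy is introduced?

Pre-subsidy: 1568/17 - (2/17)q = 59.2 + 0.2q gives q* = 104 and p* = 80.
With the subsidy, sellers receive ps = pb + 27 for each unit, where pb is the price buyers pay.
On the curves, pb = 1568/17 - (2/17)q and ps = 59.2 + 0.2q; the wedge ps − pb = 27 gives 59.2 + 0.2q − (1568/17 - (2/17)q) = 27, so q' = 189.
Then pb = 1568/17 − (2/17)·189 = 70 and ps = 59.2 + 0.2·189 = 97.

q' = 189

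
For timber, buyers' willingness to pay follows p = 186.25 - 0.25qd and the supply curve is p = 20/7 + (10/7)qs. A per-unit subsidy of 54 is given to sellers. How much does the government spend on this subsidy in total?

Pre-subsidy: 186.25 - 0.25q = 20/7 + (10/7)q gives q* = 5135/47 and p* = 7470/47.
With the subsidy, sellers receive ps = pb + 54 for each unit, where pb is the price buyers pay.
On the curves, pb = 186.25 - 0.25q and ps = 20/7 + (10/7)q; the wedge ps − pb = 54 gives 20/7 + (10/7)q − (186.25 - 0.25q) = 54, so q' = 6647/47.
Then pb = 186.25 − 0.25·(6647/47) = 7092/47 and ps = 20/7 + (10/7)·(6647/47) = 9630/47.
Government outlay = subsidy × quantity = 54 × 6647/47 = 358938/47.

Government cost = 358938/47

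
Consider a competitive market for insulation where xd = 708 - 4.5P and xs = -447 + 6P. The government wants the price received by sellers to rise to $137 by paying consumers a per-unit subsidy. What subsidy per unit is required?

At a seller price of 137, quantity supplied is -447 + 6·137 = 375.
Buyers absorb 375 only when they pay Pb with 708 − 4.5·Pb = 375, i.e. Pb = 74.
s = Ps − Pb = 137 − 74 = 63.

Required subsidy s = $63 per unit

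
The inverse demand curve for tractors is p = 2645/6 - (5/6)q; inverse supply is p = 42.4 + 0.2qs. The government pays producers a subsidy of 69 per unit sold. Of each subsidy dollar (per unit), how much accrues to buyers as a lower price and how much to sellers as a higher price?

Buyers gain 1725/31 per unit; sellers gain 414/31 per unit

Pre-subsidy: 2645/6 - (5/6)q = 42.4 + 0.2q gives q* = 11953/31 and p* = 3705/31.
With the subsidy, sellers receive ps = pb + 69 for each unit, where pb is the price buyers pay.
On the curves, pb = 2645/6 - (5/6)q and ps = 42.4 + 0.2q; the wedge ps − pb = 69 gives 42.4 + 0.2q − (2645/6 - (5/6)q) = 69, so q' = 14023/31.
Then pb = 2645/6 − (5/6)·(14023/31) = 1980/31 and ps = 42.4 + 0.2·(14023/31) = 4119/31.
Buyers' price falls by p* − pb = 3705/31 − 1980/31 = 1725/31; sellers' price rises by ps − p* = 4119/31 − 3705/31 = 414/31.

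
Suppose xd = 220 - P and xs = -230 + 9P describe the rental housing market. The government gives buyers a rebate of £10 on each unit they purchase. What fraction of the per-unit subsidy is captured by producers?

Pre-subsidy: 220 - P = -230 + 9P gives P* = 45, x* = 175.
With the rebate, buyers effectively pay Pb = Ps − 10, where Ps is the price sellers receive.
Demand in terms of Ps becomes xd = 220 − 1(Ps − 10) = 230 - Ps. Setting this equal to supply: 230 - Ps = -230 + 9Ps, so Ps = 46.
Buyers pay Pb = 46 − 10 = 36; x' = -230 + 9·46 = 184.
Buyers' price falls by P* − Pb = 45 − 36 = 9; sellers' price rises by Ps − P* = 46 − 45 = 1.
So producers capture 1/10 = 0.1 of each unit of subsidy.

Producer share = 0.1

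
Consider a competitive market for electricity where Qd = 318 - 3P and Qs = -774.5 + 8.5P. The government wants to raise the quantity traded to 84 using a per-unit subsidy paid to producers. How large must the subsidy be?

Required subsidy s = 23 per unit

At Q = 84, invert demand for the buyer price: Pb = (318 − 84)/3 = 78; invert supply for the seller price: Ps = (84 − (-774.5))/8.5 = 101.
The subsidy must fill the gap: s = Ps − Pb = 101 − 78 = 23.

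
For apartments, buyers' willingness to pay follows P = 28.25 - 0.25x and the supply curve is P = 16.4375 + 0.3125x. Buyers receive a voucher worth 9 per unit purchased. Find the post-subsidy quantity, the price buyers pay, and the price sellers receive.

x' = 37; buyers pay 19; sellers receive 28

Pre-subsidy: 28.25 - 0.25x = 16.4375 + 0.3125x gives x* = 21 and P* = 23.
With the rebate, buyers effectively pay Pb = Ps − 9, where Ps is the price sellers receive.
On the curves, Pb = 28.25 - 0.25x and Ps = 16.4375 + 0.3125x; the wedge Ps − Pb = 9 gives 16.4375 + 0.3125x − (28.25 - 0.25x) = 9, so x' = 37.
Then Pb = 28.25 − 0.25·37 = 19 and Ps = 16.4375 + 0.3125·37 = 28.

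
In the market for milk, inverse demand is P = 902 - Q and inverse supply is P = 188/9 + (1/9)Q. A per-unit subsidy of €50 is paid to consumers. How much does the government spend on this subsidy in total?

Government cost = €41900

Pre-subsidy: 902 - Q = 188/9 + (1/9)Q gives Q* = 793 and P* = 109.
With the rebate, buyers effectively pay Pb = Ps − 50, where Ps is the price sellers receive.
On the curves, Pb = 902 - Q and Ps = 188/9 + (1/9)Q; the wedge Ps − Pb = 50 gives 188/9 + (1/9)Q − (902 - Q) = 50, so Q' = 838.
Then Pb = 902 − 1·838 = 64 and Ps = 188/9 + (1/9)·838 = 114.
Government outlay = subsidy × quantity = 50 × 838 = 41900.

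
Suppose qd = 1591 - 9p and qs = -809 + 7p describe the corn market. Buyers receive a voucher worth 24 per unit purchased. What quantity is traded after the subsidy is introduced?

Pre-subsidy: 1591 - 9p = -809 + 7p gives p* = 150, q* = 241.
With the rebate, buyers effectively pay pb = ps − 24, where ps is the price sellers receive.
Demand in terms of ps becomes qd = 1591 − 9(ps − 24) = 1807 - 9ps. Setting this equal to supply: 1807 - 9ps = -809 + 7ps, so ps = 163.5.
Buyers pay pb = 163.5 − 24 = 139.5; q' = -809 + 7·163.5 = 335.5.

q' = 335.5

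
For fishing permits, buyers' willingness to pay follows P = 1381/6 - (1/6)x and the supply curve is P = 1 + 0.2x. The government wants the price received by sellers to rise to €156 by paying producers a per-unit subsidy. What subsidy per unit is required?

At a seller price of 156, quantity supplied is -5 + 5·156 = 775.
Buyers absorb 775 only when they pay Pb = 1381/6 − (1/6)·775 = 101.
s = Ps − Pb = 156 − 101 = 55.

Required subsidy s = €55 per unit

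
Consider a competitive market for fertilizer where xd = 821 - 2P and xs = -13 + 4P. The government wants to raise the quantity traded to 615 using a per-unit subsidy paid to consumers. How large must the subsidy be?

At x = 615, invert demand for the buyer price: Pb = (821 − 615)/2 = 103; invert supply for the seller price: Ps = (615 − (-13))/4 = 157.
The subsidy must fill the gap: s = Ps − Pb = 157 − 103 = 54.

Required subsidy s = 54 per unit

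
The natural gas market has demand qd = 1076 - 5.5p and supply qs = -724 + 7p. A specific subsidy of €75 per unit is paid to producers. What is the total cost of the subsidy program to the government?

Pre-subsidy: 1076 - 5.5p = -724 + 7p gives p* = 144, q* = 284.
With the subsidy, sellers receive ps = pb + 75 for each unit, where pb is the price buyers pay.
Supply in terms of pb becomes qs = -724 + 7(pb + 75) = -199 + 7pb. Setting this equal to demand: 1076 - 5.5pb = -199 + 7pb, so pb = 102.
Sellers receive ps = 102 + 75 = 177; q' = 1076 − 5.5·102 = 515.
Government outlay = subsidy × quantity = 75 × 515 = 38625.

Government cost = €38625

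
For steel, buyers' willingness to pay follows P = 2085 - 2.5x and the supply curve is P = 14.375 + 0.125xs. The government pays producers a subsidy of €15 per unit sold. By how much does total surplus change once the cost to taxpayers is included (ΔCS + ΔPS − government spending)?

Pre-subsidy: 2085 - 2.5x = 14.375 + 0.125x gives x* = 16565/21 and P* = 4745/42.
With the subsidy, sellers receive Ps = Pb + 15 for each unit, where Pb is the price buyers pay.
On the curves, Pb = 2085 - 2.5x and Ps = 14.375 + 0.125x; the wedge Ps − Pb = 15 gives 14.375 + 0.125x − (2085 - 2.5x) = 15, so x' = 16685/21.
Then Pb = 2085 − 2.5·(16685/21) = 4145/42 and Ps = 14.375 + 0.125·(16685/21) = 4775/42.
ΔCS = ½(16565/21 + 16685/21)(4745/42 − 4145/42) = 237500/21; ΔPS = ½(16565/21 + 16685/21)(4775/42 − 4745/42) = 11875/21.
Government spending = 15 × 16685/21 = 83425/7.
Net change = 237500/21 + 11875/21 − 83425/7 = -300/7. The loss equals the DWL triangle ½·15·40/7.

Net change in total surplus = -300/7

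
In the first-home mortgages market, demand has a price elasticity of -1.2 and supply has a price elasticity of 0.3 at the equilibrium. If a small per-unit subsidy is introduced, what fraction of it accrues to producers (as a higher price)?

Producer share = 0.8

For a small subsidy around the equilibrium, the benefit split depends on the relative slopes, which at a point are proportional to the elasticities.
Buyer share = εs/(εs + |εd|) = 0.3/(0.3 + 1.2) = 0.2; seller share = |εd|/(εs + |εd|) = 0.8.
So producers capture 0.8 of the subsidy.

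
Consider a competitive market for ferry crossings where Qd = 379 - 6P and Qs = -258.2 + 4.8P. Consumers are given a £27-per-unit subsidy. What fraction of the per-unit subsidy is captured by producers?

Pre-subsidy: 379 - 6P = -258.2 + 4.8P gives P* = 59, Q* = 25.
With the rebate, buyers effectively pay Pb = Ps − 27, where Ps is the price sellers receive.
Demand in terms of Ps becomes Qd = 379 − 6(Ps − 27) = 541 - 6Ps. Setting this equal to supply: 541 - 6Ps = -258.2 + 4.8Ps, so Ps = 74.
Buyers pay Pb = 74 − 27 = 47; Q' = -258.2 + 4.8·74 = 97.
Buyers' price falls by P* − Pb = 59 − 47 = 12; sellers' price rises by Ps − P* = 74 − 59 = 15.
So producers capture 15/27 = 5/9 of each unit of subsidy.

Producer share = 5/9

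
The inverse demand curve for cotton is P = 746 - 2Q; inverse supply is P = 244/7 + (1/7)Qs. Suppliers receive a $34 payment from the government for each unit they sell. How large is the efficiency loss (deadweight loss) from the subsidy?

Deadweight loss = 4046/15

Pre-subsidy: 746 - 2Q = 244/7 + (1/7)Q gives Q* = 4978/15 and P* = 1234/15.
With the subsidy, sellers receive Ps = Pb + 34 for each unit, where Pb is the price buyers pay.
On the curves, Pb = 746 - 2Q and Ps = 244/7 + (1/7)Q; the wedge Ps − Pb = 34 gives 244/7 + (1/7)Q − (746 - 2Q) = 34, so Q' = 5216/15.
Then Pb = 746 − 2·(5216/15) = 758/15 and Ps = 244/7 + (1/7)·(5216/15) = 1268/15.
The subsidy expands output by 5216/15 − 4978/15 = 238/15 past the efficient level; on those units the gap between marginal cost and willingness to pay runs from 0 up to 34.
DWL = ½ × 34 × 238/15 = 4046/15.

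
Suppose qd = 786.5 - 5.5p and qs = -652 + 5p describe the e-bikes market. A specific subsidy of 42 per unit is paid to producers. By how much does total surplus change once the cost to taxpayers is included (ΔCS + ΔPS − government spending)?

Pre-subsidy: 786.5 - 5.5p = -652 + 5p gives p* = 137, q* = 33.
With the subsidy, sellers receive ps = pb + 42 for each unit, where pb is the price buyers pay.
Supply in terms of pb becomes qs = -652 + 5(pb + 42) = -442 + 5pb. Setting this equal to demand: 786.5 - 5.5pb = -442 + 5pb, so pb = 117.
Sellers receive ps = 117 + 42 = 159; q' = 786.5 − 5.5·117 = 143.
ΔCS = ½(33 + 143)(137 − 117) = 1760; ΔPS = ½(33 + 143)(159 − 137) = 1936.
Government spending = 42 × 143 = 6006.
Net change = 1760 + 1936 − 6006 = -2310. The loss equals the DWL triangle ½·42·110.

Net change in total surplus = -2310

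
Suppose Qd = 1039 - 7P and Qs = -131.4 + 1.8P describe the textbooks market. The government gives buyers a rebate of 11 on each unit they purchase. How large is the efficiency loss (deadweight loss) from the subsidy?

Deadweight loss = 86.625

Pre-subsidy: 1039 - 7P = -131.4 + 1.8P gives P* = 133, Q* = 108.
With the rebate, buyers effectively pay Pb = Ps − 11, where Ps is the price sellers receive.
Demand in terms of Ps becomes Qd = 1039 − 7(Ps − 11) = 1116 - 7Ps. Setting this equal to supply: 1116 - 7Ps = -131.4 + 1.8Ps, so Ps = 141.75.
Buyers pay Pb = 141.75 − 11 = 130.75; Q' = -131.4 + 1.8·141.75 = 123.75.
The subsidy expands output by 123.75 − 108 = 15.75 past the efficient level; on those units the gap between marginal cost and willingness to pay runs from 0 up to 11.
DWL = ½ × 11 × 15.75 = 86.625.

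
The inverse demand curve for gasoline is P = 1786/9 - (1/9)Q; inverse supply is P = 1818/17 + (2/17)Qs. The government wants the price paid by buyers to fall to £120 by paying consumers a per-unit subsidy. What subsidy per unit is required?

At a buyer price of 120, quantity demanded is 1786 − 9·120 = 706.
Sellers supply 706 only when they receive Ps = 1818/17 + (2/17)·706 = 190.
s = Ps − Pb = 190 − 120 = 70.

Required subsidy s = £70 per unit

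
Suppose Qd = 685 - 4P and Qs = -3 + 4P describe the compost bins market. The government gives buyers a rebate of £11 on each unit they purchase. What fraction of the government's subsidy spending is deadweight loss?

DWL / government spending = 1/33

Pre-subsidy: 685 - 4P = -3 + 4P gives P* = 86, Q* = 341.
With the rebate, buyers effectively pay Pb = Ps − 11, where Ps is the price sellers receive.
Demand in terms of Ps becomes Qd = 685 − 4(Ps − 11) = 729 - 4Ps. Setting this equal to supply: 729 - 4Ps = -3 + 4Ps, so Ps = 91.5.
Buyers pay Pb = 91.5 − 11 = 80.5; Q' = -3 + 4·91.5 = 363.
ΔCS = ½(341 + 363)(86 − 80.5) = 1936; ΔPS = ½(341 + 363)(91.5 − 86) = 1936.
Government spending = 11 × 363 = 3993.
DWL = ½ × 11 × (363 − 341) = 121; fraction = 121 / 3993 = 1/33.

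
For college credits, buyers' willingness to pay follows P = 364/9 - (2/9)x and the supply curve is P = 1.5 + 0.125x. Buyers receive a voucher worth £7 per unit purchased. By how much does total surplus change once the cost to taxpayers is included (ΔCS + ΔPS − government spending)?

Net change in total surplus = -£70.56

Pre-subsidy: 364/9 - (2/9)x = 1.5 + 0.125x gives x* = 112.16 and P* = 15.52.
With the rebate, buyers effectively pay Pb = Ps − 7, where Ps is the price sellers receive.
On the curves, Pb = 364/9 - (2/9)x and Ps = 1.5 + 0.125x; the wedge Ps − Pb = 7 gives 1.5 + 0.125x − (364/9 - (2/9)x) = 7, so x' = 132.32.
Then Pb = 364/9 − (2/9)·132.32 = 11.04 and Ps = 1.5 + 0.125·132.32 = 18.04.
ΔCS = ½(112.16 + 132.32)(15.52 − 11.04) = 547.6352; ΔPS = ½(112.16 + 132.32)(18.04 − 15.52) = 308.0448.
Government spending = 7 × 132.32 = 926.24.
Net change = 547.6352 + 308.0448 − 926.24 = -70.56. The loss equals the DWL triangle ½·7·20.16.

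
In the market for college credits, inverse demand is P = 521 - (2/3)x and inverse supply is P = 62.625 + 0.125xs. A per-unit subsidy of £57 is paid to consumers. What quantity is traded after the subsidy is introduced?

x' = 651

Pre-subsidy: 521 - (2/3)x = 62.625 + 0.125x gives x* = 579 and P* = 135.
With the rebate, buyers effectively pay Pb = Ps − 57, where Ps is the price sellers receive.
On the curves, Pb = 521 - (2/3)x and Ps = 62.625 + 0.125x; the wedge Ps − Pb = 57 gives 62.625 + 0.125x − (521 - (2/3)x) = 57, so x' = 651.
Then Pb = 521 − (2/3)·651 = 87 and Ps = 62.625 + 0.125·651 = 144.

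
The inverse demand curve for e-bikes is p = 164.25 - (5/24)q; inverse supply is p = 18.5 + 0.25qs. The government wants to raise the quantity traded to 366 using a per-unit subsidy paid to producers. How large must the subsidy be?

Required subsidy s = 22 per unit

At q = 366, from the demand curve buyers pay pb = 164.25 − (5/24)·366 = 88; from the supply curve sellers need ps = 18.5 + 0.25·366 = 110.
The subsidy must fill the gap: s = ps − pb = 110 − 88 = 22.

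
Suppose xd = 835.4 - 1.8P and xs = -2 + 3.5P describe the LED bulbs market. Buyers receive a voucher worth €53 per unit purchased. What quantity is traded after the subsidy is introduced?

Pre-subsidy: 835.4 - 1.8P = -2 + 3.5P gives P* = 158, x* = 551.
With the rebate, buyers effectively pay Pb = Ps − 53, where Ps is the price sellers receive.
Demand in terms of Ps becomes xd = 835.4 − 1.8(Ps − 53) = 930.8 - 1.8Ps. Setting this equal to supply: 930.8 - 1.8Ps = -2 + 3.5Ps, so Ps = 176.
Buyers pay Pb = 176 − 53 = 123; x' = -2 + 3.5·176 = 614.

x' = 614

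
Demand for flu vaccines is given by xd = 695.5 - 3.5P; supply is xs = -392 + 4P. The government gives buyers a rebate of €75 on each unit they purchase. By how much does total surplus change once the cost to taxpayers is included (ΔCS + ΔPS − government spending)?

Net change in total surplus = -€5250

Pre-subsidy: 695.5 - 3.5P = -392 + 4P gives P* = 145, x* = 188.
With the rebate, buyers effectively pay Pb = Ps − 75, where Ps is the price sellers receive.
Demand in terms of Ps becomes xd = 695.5 − 3.5(Ps − 75) = 958 - 3.5Ps. Setting this equal to supply: 958 - 3.5Ps = -392 + 4Ps, so Ps = 180.
Buyers pay Pb = 180 − 75 = 105; x' = -392 + 4·180 = 328.
ΔCS = ½(188 + 328)(145 − 105) = 10320; ΔPS = ½(188 + 328)(180 − 145) = 9030.
Government spending = 75 × 328 = 24600.
Net change = 10320 + 9030 − 24600 = -5250. The loss equals the DWL triangle ½·75·140.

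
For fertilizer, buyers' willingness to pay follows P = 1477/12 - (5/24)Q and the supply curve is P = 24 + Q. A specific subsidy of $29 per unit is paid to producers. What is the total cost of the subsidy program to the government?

Government cost = $3074

Pre-subsidy: 1477/12 - (5/24)Q = 24 + Q gives Q* = 82 and P* = 106.
With the subsidy, sellers receive Ps = Pb + 29 for each unit, where Pb is the price buyers pay.
On the curves, Pb = 1477/12 - (5/24)Q and Ps = 24 + Q; the wedge Ps − Pb = 29 gives 24 + Q − (1477/12 - (5/24)Q) = 29, so Q' = 106.
Then Pb = 1477/12 − (5/24)·106 = 101 and Ps = 24 + 1·106 = 130.
Government outlay = subsidy × quantity = 29 × 106 = 3074.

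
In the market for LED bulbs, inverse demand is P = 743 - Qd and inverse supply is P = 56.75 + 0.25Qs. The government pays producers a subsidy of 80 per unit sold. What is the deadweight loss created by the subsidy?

Deadweight loss = 2560

Pre-subsidy: 743 - Q = 56.75 + 0.25Q gives Q* = 549 and P* = 194.
With the subsidy, sellers receive Ps = Pb + 80 for each unit, where Pb is the price buyers pay.
On the curves, Pb = 743 - Q and Ps = 56.75 + 0.25Q; the wedge Ps − Pb = 80 gives 56.75 + 0.25Q − (743 - Q) = 80, so Q' = 613.
Then Pb = 743 − 1·613 = 130 and Ps = 56.75 + 0.25·613 = 210.
The subsidy expands output by 613 − 549 = 64 past the efficient level; on those units the gap between marginal cost and willingness to pay runs from 0 up to 80.
DWL = ½ × 80 × 64 = 2560.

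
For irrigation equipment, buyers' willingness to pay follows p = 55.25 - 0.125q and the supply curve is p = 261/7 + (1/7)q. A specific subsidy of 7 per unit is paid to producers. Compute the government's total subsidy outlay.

Pre-subsidy: 55.25 - 0.125q = 261/7 + (1/7)q gives q* = 1006/15 and p* = 703/15.
With the subsidy, sellers receive ps = pb + 7 for each unit, where pb is the price buyers pay.
On the curves, pb = 55.25 - 0.125q and ps = 261/7 + (1/7)q; the wedge ps − pb = 7 gives 261/7 + (1/7)q − (55.25 - 0.125q) = 7, so q' = 93.2.
Then pb = 55.25 − 0.125·93.2 = 43.6 and ps = 261/7 + (1/7)·93.2 = 50.6.
Government outlay = subsidy × quantity = 7 × 93.2 = 652.4.

Government cost = 652.4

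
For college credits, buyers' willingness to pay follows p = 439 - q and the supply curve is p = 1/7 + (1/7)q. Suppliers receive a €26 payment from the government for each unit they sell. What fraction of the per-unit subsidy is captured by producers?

Producer share = 0.125

Pre-subsidy: 439 - q = 1/7 + (1/7)q gives q* = 384 and p* = 55.
With the subsidy, sellers receive ps = pb + 26 for each unit, where pb is the price buyers pay.
On the curves, pb = 439 - q and ps = 1/7 + (1/7)q; the wedge ps − pb = 26 gives 1/7 + (1/7)q − (439 - q) = 26, so q' = 406.75.
Then pb = 439 − 1·406.75 = 32.25 and ps = 1/7 + (1/7)·406.75 = 58.25.
Buyers' price falls by p* − pb = 55 − 32.25 = 22.75; sellers' price rises by ps − p* = 58.25 − 55 = 3.25.
So producers capture 3.25/26 = 0.125 of each unit of subsidy.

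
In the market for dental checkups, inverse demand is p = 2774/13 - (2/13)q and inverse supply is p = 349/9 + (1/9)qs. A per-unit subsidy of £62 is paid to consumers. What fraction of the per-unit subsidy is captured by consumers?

Pre-subsidy: 2774/13 - (2/13)q = 349/9 + (1/9)q gives q* = 659 and p* = 112.
With the rebate, buyers effectively pay pb = ps − 62, where ps is the price sellers receive.
On the curves, pb = 2774/13 - (2/13)q and ps = 349/9 + (1/9)q; the wedge ps − pb = 62 gives 349/9 + (1/9)q − (2774/13 - (2/13)q) = 62, so q' = 893.
Then pb = 2774/13 − (2/13)·893 = 76 and ps = 349/9 + (1/9)·893 = 138.
Buyers' price falls by p* − pb = 112 − 76 = 36; sellers' price rises by ps − p* = 138 − 112 = 26.
So consumers capture 36/62 = 18/31 of each unit of subsidy.

Consumer share = 18/31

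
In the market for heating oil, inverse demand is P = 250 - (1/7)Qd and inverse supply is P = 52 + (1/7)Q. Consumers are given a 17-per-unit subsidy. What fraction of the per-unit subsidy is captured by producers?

Producer share = 0.5

Pre-subsidy: 250 - (1/7)Q = 52 + (1/7)Q gives Q* = 693 and P* = 151.
With the rebate, buyers effectively pay Pb = Ps − 17, where Ps is the price sellers receive.
On the curves, Pb = 250 - (1/7)Q and Ps = 52 + (1/7)Q; the wedge Ps − Pb = 17 gives 52 + (1/7)Q − (250 - (1/7)Q) = 17, so Q' = 752.5.
Then Pb = 250 − (1/7)·752.5 = 142.5 and Ps = 52 + (1/7)·752.5 = 159.5.
Buyers' price falls by P* − Pb = 151 − 142.5 = 8.5; sellers' price rises by Ps − P* = 159.5 − 151 = 8.5.
So producers capture 8.5/17 = 0.5 of each unit of subsidy.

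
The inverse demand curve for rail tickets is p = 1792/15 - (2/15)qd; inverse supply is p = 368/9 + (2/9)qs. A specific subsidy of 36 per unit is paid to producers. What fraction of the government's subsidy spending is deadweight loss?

DWL / government spending = 405/2578

Pre-subsidy: 1792/15 - (2/15)q = 368/9 + (2/9)q gives q* = 221 and p* = 90.
With the subsidy, sellers receive ps = pb + 36 for each unit, where pb is the price buyers pay.
On the curves, pb = 1792/15 - (2/15)q and ps = 368/9 + (2/9)q; the wedge ps − pb = 36 gives 368/9 + (2/9)q − (1792/15 - (2/15)q) = 36, so q' = 322.25.
Then pb = 1792/15 − (2/15)·322.25 = 76.5 and ps = 368/9 + (2/9)·322.25 = 112.5.
ΔCS = ½(221 + 322.25)(90 − 76.5) = 3666.9375; ΔPS = ½(221 + 322.25)(112.5 − 90) = 6111.5625.
Government spending = 36 × 322.25 = 11601.
DWL = ½ × 36 × (322.25 − 221) = 1822.5; fraction = 1822.5 / 11601 = 405/2578.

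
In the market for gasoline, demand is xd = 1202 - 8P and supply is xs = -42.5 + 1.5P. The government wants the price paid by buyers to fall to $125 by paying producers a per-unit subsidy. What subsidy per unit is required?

Required subsidy s = $38 per unit

At a buyer price of 125, quantity demanded is 1202 − 8·125 = 202.
Sellers supply 202 only when they receive Ps with -42.5 + 1.5·Ps = 202, i.e. Ps = 163.
s = Ps − Pb = 163 − 125 = 38.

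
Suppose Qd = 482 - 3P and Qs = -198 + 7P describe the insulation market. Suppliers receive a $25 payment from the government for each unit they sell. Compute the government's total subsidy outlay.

Pre-subsidy: 482 - 3P = -198 + 7P gives P* = 68, Q* = 278.
With the subsidy, sellers receive Ps = Pb + 25 for each unit, where Pb is the price buyers pay.
Supply in terms of Pb becomes Qs = -198 + 7(Pb + 25) = -23 + 7Pb. Setting this equal to demand: 482 - 3Pb = -23 + 7Pb, so Pb = 50.5.
Sellers receive Ps = 50.5 + 25 = 75.5; Q' = 482 − 3·50.5 = 330.5.
Government outlay = subsidy × quantity = 25 × 330.5 = 8262.5.

Government cost = $8262.5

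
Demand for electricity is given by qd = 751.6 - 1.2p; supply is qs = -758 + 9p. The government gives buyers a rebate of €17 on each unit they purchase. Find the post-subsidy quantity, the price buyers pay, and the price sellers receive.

q' = 592; buyers pay €133; sellers receive €150

Pre-subsidy: 751.6 - 1.2p = -758 + 9p gives p* = 148, q* = 574.
With the rebate, buyers effectively pay pb = ps − 17, where ps is the price sellers receive.
Demand in terms of ps becomes qd = 751.6 − 1.2(ps − 17) = 772 - 1.2ps. Setting this equal to supply: 772 - 1.2ps = -758 + 9ps, so ps = 150.
Buyers pay pb = 150 − 17 = 133; q' = -758 + 9·150 = 592.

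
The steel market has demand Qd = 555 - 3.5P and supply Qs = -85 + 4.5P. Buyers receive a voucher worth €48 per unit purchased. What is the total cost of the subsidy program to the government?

Government cost = €17736

Pre-subsidy: 555 - 3.5P = -85 + 4.5P gives P* = 80, Q* = 275.
With the rebate, buyers effectively pay Pb = Ps − 48, where Ps is the price sellers receive.
Demand in terms of Ps becomes Qd = 555 − 3.5(Ps − 48) = 723 - 3.5Ps. Setting this equal to supply: 723 - 3.5Ps = -85 + 4.5Ps, so Ps = 101.
Buyers pay Pb = 101 − 48 = 53; Q' = -85 + 4.5·101 = 369.5.
Government outlay = subsidy × quantity = 48 × 369.5 = 17736.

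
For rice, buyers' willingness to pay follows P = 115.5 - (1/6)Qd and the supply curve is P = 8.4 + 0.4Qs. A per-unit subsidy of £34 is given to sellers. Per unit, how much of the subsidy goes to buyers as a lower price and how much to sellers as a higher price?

Pre-subsidy: 115.5 - (1/6)Q = 8.4 + 0.4Q gives Q* = 189 and P* = 84.
With the subsidy, sellers receive Ps = Pb + 34 for each unit, where Pb is the price buyers pay.
On the curves, Pb = 115.5 - (1/6)Q and Ps = 8.4 + 0.4Q; the wedge Ps − Pb = 34 gives 8.4 + 0.4Q − (115.5 - (1/6)Q) = 34, so Q' = 249.
Then Pb = 115.5 − (1/6)·249 = 74 and Ps = 8.4 + 0.4·249 = 108.
Buyers' price falls by P* − Pb = 84 − 74 = 10; sellers' price rises by Ps − P* = 108 − 84 = 24.

Buyers gain £10 per unit; sellers gain £24 per unit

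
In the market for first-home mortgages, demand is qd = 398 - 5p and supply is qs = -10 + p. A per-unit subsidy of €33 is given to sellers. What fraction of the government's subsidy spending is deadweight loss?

Pre-subsidy: 398 - 5p = -10 + p gives p* = 68, q* = 58.
With the subsidy, sellers receive ps = pb + 33 for each unit, where pb is the price buyers pay.
Supply in terms of pb becomes qs = -10 + 1(pb + 33) = 23 + pb. Setting this equal to demand: 398 - 5pb = 23 + pb, so pb = 62.5.
Sellers receive ps = 62.5 + 33 = 95.5; q' = 398 − 5·62.5 = 85.5.
ΔCS = ½(58 + 85.5)(68 − 62.5) = 394.625; ΔPS = ½(58 + 85.5)(95.5 − 68) = 1973.125.
Government spending = 33 × 85.5 = 2821.5.
DWL = ½ × 33 × (85.5 − 58) = 453.75; fraction = 453.75 / 2821.5 = 55/342.

DWL / government spending = 55/342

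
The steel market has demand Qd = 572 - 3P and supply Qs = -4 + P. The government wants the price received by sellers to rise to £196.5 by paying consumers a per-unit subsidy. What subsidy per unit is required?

At a seller price of 196.5, quantity supplied is -4 + 1·196.5 = 192.5.
Buyers absorb 192.5 only when they pay Pb with 572 − 3·Pb = 192.5, i.e. Pb = 126.5.
s = Ps − Pb = 196.5 − 126.5 = 70.

Required subsidy s = £70 per unit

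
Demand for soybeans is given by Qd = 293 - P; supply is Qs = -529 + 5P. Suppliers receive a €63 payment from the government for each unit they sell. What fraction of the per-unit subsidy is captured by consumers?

Pre-subsidy: 293 - P = -529 + 5P gives P* = 137, Q* = 156.
With the subsidy, sellers receive Ps = Pb + 63 for each unit, where Pb is the price buyers pay.
Supply in terms of Pb becomes Qs = -529 + 5(Pb + 63) = -214 + 5Pb. Setting this equal to demand: 293 - Pb = -214 + 5Pb, so Pb = 84.5.
Sellers receive Ps = 84.5 + 63 = 147.5; Q' = 293 − 1·84.5 = 208.5.
Buyers' price falls by P* − Pb = 137 − 84.5 = 52.5; sellers' price rises by Ps − P* = 147.5 − 137 = 10.5.
So consumers capture 52.5/63 = 5/6 of each unit of subsidy.

Consumer share = 5/6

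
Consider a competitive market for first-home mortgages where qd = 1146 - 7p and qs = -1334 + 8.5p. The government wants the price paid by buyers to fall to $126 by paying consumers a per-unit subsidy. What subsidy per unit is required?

Required subsidy s = $62 per unit

At a buyer price of 126, quantity demanded is 1146 − 7·126 = 264.
Sellers supply 264 only when they receive ps with -1334 + 8.5·ps = 264, i.e. ps = 188.
s = ps − pb = 188 − 126 = 62.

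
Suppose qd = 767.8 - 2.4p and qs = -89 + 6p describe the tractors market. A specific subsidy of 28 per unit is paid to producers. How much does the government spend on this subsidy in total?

Pre-subsidy: 767.8 - 2.4p = -89 + 6p gives p* = 102, q* = 523.
With the subsidy, sellers receive ps = pb + 28 for each unit, where pb is the price buyers pay.
Supply in terms of pb becomes qs = -89 + 6(pb + 28) = 79 + 6pb. Setting this equal to demand: 767.8 - 2.4pb = 79 + 6pb, so pb = 82.
Sellers receive ps = 82 + 28 = 110; q' = 767.8 − 2.4·82 = 571.
Government outlay = subsidy × quantity = 28 × 571 = 15988.

Government cost = 15988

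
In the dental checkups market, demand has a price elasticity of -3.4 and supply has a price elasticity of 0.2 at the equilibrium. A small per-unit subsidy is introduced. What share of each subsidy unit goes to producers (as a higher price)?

Producer share = 17/18

For a small subsidy around the equilibrium, the benefit split depends on the relative slopes, which at a point are proportional to the elasticities.
Buyer share = εs/(εs + |εd|) = 0.2/(0.2 + 3.4) = 1/18; seller share = |εd|/(εs + |εd|) = 17/18.
So producers capture 17/18 of the subsidy.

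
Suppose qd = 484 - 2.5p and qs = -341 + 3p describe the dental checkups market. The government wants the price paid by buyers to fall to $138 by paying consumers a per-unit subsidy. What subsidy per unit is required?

At a buyer price of 138, quantity demanded is 484 − 2.5·138 = 139.
Sellers supply 139 only when they receive ps with -341 + 3·ps = 139, i.e. ps = 160.
s = ps − pb = 160 − 138 = 22.

Required subsidy s = $22 per unit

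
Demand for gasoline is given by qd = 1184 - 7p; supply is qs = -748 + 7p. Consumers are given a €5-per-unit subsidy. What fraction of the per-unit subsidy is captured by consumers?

Consumer share = 0.5

Pre-subsidy: 1184 - 7p = -748 + 7p gives p* = 138, q* = 218.
With the rebate, buyers effectively pay pb = ps − 5, where ps is the price sellers receive.
Demand in terms of ps becomes qd = 1184 − 7(ps − 5) = 1219 - 7ps. Setting this equal to supply: 1219 - 7ps = -748 + 7ps, so ps = 140.5.
Buyers pay pb = 140.5 − 5 = 135.5; q' = -748 + 7·140.5 = 235.5.
Buyers' price falls by p* − pb = 138 − 135.5 = 2.5; sellers' price rises by ps − p* = 140.5 − 138 = 2.5.
So consumers capture 2.5/5 = 0.5 of each unit of subsidy.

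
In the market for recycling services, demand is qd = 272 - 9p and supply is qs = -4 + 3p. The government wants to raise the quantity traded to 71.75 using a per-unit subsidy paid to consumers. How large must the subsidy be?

At q = 71.75, invert demand for the buyer price: pb = (272 − 71.75)/9 = 22.25; invert supply for the seller price: ps = (71.75 − (-4))/3 = 25.25.
The subsidy must fill the gap: s = ps − pb = 25.25 − 22.25 = 3.

Required subsidy s = 3 per unit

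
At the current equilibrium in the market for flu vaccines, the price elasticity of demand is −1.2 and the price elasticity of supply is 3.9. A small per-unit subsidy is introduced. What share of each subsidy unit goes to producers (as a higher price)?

For a small subsidy around the equilibrium, the benefit split depends on the relative slopes, which at a point are proportional to the elasticities.
Buyer share = εs/(εs + |εd|) = 3.9/(3.9 + 1.2) = 13/17; seller share = |εd|/(εs + |εd|) = 4/17.
So producers capture 4/17 of the subsidy.

Producer share = 4/17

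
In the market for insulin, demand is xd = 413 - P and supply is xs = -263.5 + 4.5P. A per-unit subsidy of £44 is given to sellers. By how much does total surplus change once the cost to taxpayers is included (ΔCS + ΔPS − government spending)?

Pre-subsidy: 413 - P = -263.5 + 4.5P gives P* = 123, x* = 290.
With the subsidy, sellers receive Ps = Pb + 44 for each unit, where Pb is the price buyers pay.
Supply in terms of Pb becomes xs = -263.5 + 4.5(Pb + 44) = -65.5 + 4.5Pb. Setting this equal to demand: 413 - Pb = -65.5 + 4.5Pb, so Pb = 87.
Sellers receive Ps = 87 + 44 = 131; x' = 413 − 1·87 = 326.
ΔCS = ½(290 + 326)(123 − 87) = 11088; ΔPS = ½(290 + 326)(131 − 123) = 2464.
Government spending = 44 × 326 = 14344.
Net change = 11088 + 2464 − 14344 = -792. The loss equals the DWL triangle ½·44·36.

Net change in total surplus = -£792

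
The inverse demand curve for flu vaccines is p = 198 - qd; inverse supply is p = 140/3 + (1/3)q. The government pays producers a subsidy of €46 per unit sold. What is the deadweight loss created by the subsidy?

Pre-subsidy: 198 - q = 140/3 + (1/3)q gives q* = 113.5 and p* = 84.5.
With the subsidy, sellers receive ps = pb + 46 for each unit, where pb is the price buyers pay.
On the curves, pb = 198 - q and ps = 140/3 + (1/3)q; the wedge ps − pb = 46 gives 140/3 + (1/3)q − (198 - q) = 46, so q' = 148.
Then pb = 198 − 1·148 = 50 and ps = 140/3 + (1/3)·148 = 96.
The subsidy expands output by 148 − 113.5 = 34.5 past the efficient level; on those units the gap between marginal cost and willingness to pay runs from 0 up to 46.
DWL = ½ × 46 × 34.5 = 793.5.

Deadweight loss = €793.5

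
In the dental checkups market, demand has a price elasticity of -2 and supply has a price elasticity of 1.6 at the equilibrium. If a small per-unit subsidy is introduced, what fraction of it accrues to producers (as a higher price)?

Producer share = 5/9

For a small subsidy around the equilibrium, the benefit split depends on the relative slopes, which at a point are proportional to the elasticities.
Buyer share = εs/(εs + |εd|) = 1.6/(1.6 + 2) = 4/9; seller share = |εd|/(εs + |εd|) = 5/9.
So producers capture 5/9 of the subsidy.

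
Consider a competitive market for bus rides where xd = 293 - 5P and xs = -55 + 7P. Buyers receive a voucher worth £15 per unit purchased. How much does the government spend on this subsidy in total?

Pre-subsidy: 293 - 5P = -55 + 7P gives P* = 29, x* = 148.
With the rebate, buyers effectively pay Pb = Ps − 15, where Ps is the price sellers receive.
Demand in terms of Ps becomes xd = 293 − 5(Ps − 15) = 368 - 5Ps. Setting this equal to supply: 368 - 5Ps = -55 + 7Ps, so Ps = 35.25.
Buyers pay Pb = 35.25 − 15 = 20.25; x' = -55 + 7·35.25 = 191.75.
Government outlay = subsidy × quantity = 15 × 191.75 = 2876.25.

Government cost = £2876.25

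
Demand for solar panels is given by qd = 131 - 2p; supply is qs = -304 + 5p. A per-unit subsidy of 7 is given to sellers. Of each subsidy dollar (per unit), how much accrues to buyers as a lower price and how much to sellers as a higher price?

Pre-subsidy: 131 - 2p = -304 + 5p gives p* = 435/7, q* = 47/7.
With the subsidy, sellers receive ps = pb + 7 for each unit, where pb is the price buyers pay.
Supply in terms of pb becomes qs = -304 + 5(pb + 7) = -269 + 5pb. Setting this equal to demand: 131 - 2pb = -269 + 5pb, so pb = 400/7.
Sellers receive ps = 400/7 + 7 = 449/7; q' = 131 − 2·(400/7) = 117/7.
Buyers' price falls by p* − pb = 435/7 − 400/7 = 5; sellers' price rises by ps − p* = 449/7 − 435/7 = 2.

Buyers gain 5 per unit; sellers gain 2 per unit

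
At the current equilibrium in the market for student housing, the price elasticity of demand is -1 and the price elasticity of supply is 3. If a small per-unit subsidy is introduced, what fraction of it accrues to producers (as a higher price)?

Producer share = 0.25

For a small subsidy around the equilibrium, the benefit split depends on the relative slopes, which at a point are proportional to the elasticities.
Buyer share = εs/(εs + |εd|) = 3/(3 + 1) = 0.75; seller share = |εd|/(εs + |εd|) = 0.25.
So producers capture 0.25 of the subsidy.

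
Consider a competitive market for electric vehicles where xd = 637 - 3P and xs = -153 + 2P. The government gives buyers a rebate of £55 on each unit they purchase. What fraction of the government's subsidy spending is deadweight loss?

Pre-subsidy: 637 - 3P = -153 + 2P gives P* = 158, x* = 163.
With the rebate, buyers effectively pay Pb = Ps − 55, where Ps is the price sellers receive.
Demand in terms of Ps becomes xd = 637 − 3(Ps − 55) = 802 - 3Ps. Setting this equal to supply: 802 - 3Ps = -153 + 2Ps, so Ps = 191.
Buyers pay Pb = 191 − 55 = 136; x' = -153 + 2·191 = 229.
ΔCS = ½(163 + 229)(158 − 136) = 4312; ΔPS = ½(163 + 229)(191 − 158) = 6468.
Government spending = 55 × 229 = 12595.
DWL = ½ × 55 × (229 − 163) = 1815; fraction = 1815 / 12595 = 33/229.

DWL / government spending = 33/229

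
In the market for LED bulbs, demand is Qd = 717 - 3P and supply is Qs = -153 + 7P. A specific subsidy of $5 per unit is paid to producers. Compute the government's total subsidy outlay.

Pre-subsidy: 717 - 3P = -153 + 7P gives P* = 87, Q* = 456.
With the subsidy, sellers receive Ps = Pb + 5 for each unit, where Pb is the price buyers pay.
Supply in terms of Pb becomes Qs = -153 + 7(Pb + 5) = -118 + 7Pb. Setting this equal to demand: 717 - 3Pb = -118 + 7Pb, so Pb = 83.5.
Sellers receive Ps = 83.5 + 5 = 88.5; Q' = 717 − 3·83.5 = 466.5.
Government outlay = subsidy × quantity = 5 × 466.5 = 2332.5.

Government cost = $2332.5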